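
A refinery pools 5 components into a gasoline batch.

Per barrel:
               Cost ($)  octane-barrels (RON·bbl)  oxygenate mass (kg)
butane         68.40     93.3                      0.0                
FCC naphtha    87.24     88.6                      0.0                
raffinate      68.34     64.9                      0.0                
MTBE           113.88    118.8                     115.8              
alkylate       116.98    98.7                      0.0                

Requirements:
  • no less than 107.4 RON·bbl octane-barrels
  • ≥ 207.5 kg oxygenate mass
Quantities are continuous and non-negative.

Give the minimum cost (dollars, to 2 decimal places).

$204.06

Treat it as an LP. Let x1 = barrels of butane, x2 = barrels of FCC naphtha, x3 = barrels of raffinate, x4 = barrels of MTBE, x5 = barrels of alkylate.
min 68.4x1 + 87.24x2 + 68.34x3 + 113.88x4 + 116.98x5 subject to:
  93.3x1 + 88.6x2 + 64.9x3 + 118.8x4 + 98.7x5 ≥ 107.4   (octane-barrels)
  115.8x4 ≥ 207.5   (oxygenate mass)
  x1, x2, x3, x4, x5 ≥ 0.
The cheapest feasible vertex uses only MTBE; butane, FCC naphtha, raffinate, alkylate are not used. There the oxygenate mass constraint is tight.
Optimal quantities: MTBE = 1.7919 barrels.
Objective = 113.88·1.7919 = 204.0616.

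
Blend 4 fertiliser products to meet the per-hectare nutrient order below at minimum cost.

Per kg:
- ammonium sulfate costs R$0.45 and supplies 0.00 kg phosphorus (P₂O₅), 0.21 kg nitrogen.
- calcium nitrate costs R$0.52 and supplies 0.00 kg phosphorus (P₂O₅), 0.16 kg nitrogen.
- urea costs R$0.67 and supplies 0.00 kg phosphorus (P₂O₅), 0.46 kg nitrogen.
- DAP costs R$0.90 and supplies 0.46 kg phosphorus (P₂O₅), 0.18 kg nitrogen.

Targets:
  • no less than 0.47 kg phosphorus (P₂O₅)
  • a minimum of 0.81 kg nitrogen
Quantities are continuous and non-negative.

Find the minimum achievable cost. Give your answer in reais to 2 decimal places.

Treat it as an LP. Let x1 = kg of ammonium sulfate, x2 = kg of calcium nitrate, x3 = kg of urea, x4 = kg of DAP.
Minimize 0.45x1 + 0.52x2 + 0.67x3 + 0.9x4 subject to:
  0.46x4 ≥ 0.47   (phosphorus (P₂O₅))
  0.21x1 + 0.16x2 + 0.46x3 + 0.18x4 ≥ 0.81   (nitrogen)
  x1, x2, x3, x4 ≥ 0.
The minimum-cost mix takes nothing from ammonium sulfate, calcium nitrate — only urea, DAP. There the phosphorus (P₂O₅) and nitrogen constraints are tight.
That vertex is x3 = 1.361, x4 = 1.022.
Hence cost = 0.67·1.361 + 0.9·1.022 = R$1.8317.

R$1.83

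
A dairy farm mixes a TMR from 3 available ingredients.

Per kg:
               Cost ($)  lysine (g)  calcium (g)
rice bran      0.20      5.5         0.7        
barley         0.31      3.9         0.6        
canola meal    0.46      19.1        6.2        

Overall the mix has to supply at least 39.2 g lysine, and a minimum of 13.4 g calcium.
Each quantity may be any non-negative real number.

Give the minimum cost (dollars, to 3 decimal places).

Let x1 = kg of rice bran, x2 = kg of barley, x3 = kg of canola meal.
min 0.2x1 + 0.31x2 + 0.46x3 s.t.:
  5.5x1 + 3.9x2 + 19.1x3 ≥ 39.2   (lysine)
  0.7x1 + 0.6x2 + 6.2x3 ≥ 13.4   (calcium)
  x1, x2, x3 ≥ 0.
The cheapest feasible vertex uses only canola meal; rice bran, barley are not used. The calcium requirement is met with equality.
That vertex is x3 = 2.161.
Total cost: 0.46·2.161 = 0.99406.

$0.994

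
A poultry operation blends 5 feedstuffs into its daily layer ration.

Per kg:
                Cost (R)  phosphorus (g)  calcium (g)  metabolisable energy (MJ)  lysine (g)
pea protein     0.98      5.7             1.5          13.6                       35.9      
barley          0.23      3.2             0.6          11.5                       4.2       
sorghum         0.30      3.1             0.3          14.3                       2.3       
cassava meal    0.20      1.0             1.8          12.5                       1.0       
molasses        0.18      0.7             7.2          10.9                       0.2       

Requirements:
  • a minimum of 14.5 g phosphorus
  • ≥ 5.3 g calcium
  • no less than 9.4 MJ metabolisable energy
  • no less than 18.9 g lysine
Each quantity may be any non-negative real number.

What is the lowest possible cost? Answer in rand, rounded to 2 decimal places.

Let x1 = kg of pea protein, x2 = kg of barley, x3 = kg of sorghum, x4 = kg of cassava meal, x5 = kg of molasses.
Minimise 0.98x1 + 0.23x2 + 0.3x3 + 0.2x4 + 0.18x5 with:
  5.7x1 + 3.2x2 + 3.1x3 + 1x4 + 0.7x5 ≥ 14.5   (phosphorus)
  1.5x1 + 0.6x2 + 0.3x3 + 1.8x4 + 7.2x5 ≥ 5.3   (calcium)
  13.6x1 + 11.5x2 + 14.3x3 + 12.5x4 + 10.9x5 ≥ 9.4   (metabolisable energy)
  35.9x1 + 4.2x2 + 2.3x3 + 1x4 + 0.2x5 ≥ 18.9   (lysine)
  x1, x2, x3, x4, x5 ≥ 0.
At the optimum only pea protein, barley, molasses are positive (sorghum, cassava meal = 0). Binding constraints: phosphorus, calcium, lysine.
Solving gives x1 = 0.00461, x2 = 4.443, x5 = 0.3649.
Objective = 0.98·0.00461 + 0.23·4.443 + 0.18·0.3649 = 1.0921.

R1.09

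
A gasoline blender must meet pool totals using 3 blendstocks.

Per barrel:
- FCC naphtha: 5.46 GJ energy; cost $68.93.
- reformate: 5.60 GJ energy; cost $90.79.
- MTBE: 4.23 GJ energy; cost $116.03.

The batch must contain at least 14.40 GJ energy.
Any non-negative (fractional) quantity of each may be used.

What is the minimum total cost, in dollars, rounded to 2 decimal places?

$181.79

This is a linear program. Let x1 = barrels of FCC naphtha, x2 = barrels of reformate, x3 = barrels of MTBE.
Minimize 68.93x1 + 90.79x2 + 116.03x3 s.t.:
  5.46x1 + 5.6x2 + 4.23x3 ≥ 14.4   (energy)
  x1, x2, x3 ≥ 0.
The cheapest feasible vertex uses only FCC naphtha; reformate, MTBE are not used. The energy requirement is met with equality.
That vertex is x1 = 2.63736.
Objective = 68.93·2.63736 = 181.7932.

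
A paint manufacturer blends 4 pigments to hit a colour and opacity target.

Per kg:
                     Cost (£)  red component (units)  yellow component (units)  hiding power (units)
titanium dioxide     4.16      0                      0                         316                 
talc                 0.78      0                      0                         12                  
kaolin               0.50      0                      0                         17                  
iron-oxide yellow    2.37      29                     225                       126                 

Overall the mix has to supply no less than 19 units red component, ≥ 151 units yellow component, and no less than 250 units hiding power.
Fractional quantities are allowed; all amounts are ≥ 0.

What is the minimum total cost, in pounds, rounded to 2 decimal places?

Treat it as an LP. Let x1 = kg of titanium dioxide, x2 = kg of talc, x3 = kg of kaolin, x4 = kg of iron-oxide yellow.
Minimize 4.16x1 + 0.78x2 + 0.5x3 + 2.37x4 subject to:
  29x4 ≥ 19   (red component)
  225x4 ≥ 151   (yellow component)
  316x1 + 12x2 + 17x3 + 126x4 ≥ 250   (hiding power)
  x1, x2, x3, x4 ≥ 0.
At the optimum only titanium dioxide, iron-oxide yellow are positive (talc, kaolin = 0). There the yellow component and hiding power constraints are tight.
Optimal quantities: titanium dioxide = 0.5235 kg, iron-oxide yellow = 0.6711 kg.
Hence cost = 4.16·0.5235 + 2.37·0.6711 = £3.7683.

£3.77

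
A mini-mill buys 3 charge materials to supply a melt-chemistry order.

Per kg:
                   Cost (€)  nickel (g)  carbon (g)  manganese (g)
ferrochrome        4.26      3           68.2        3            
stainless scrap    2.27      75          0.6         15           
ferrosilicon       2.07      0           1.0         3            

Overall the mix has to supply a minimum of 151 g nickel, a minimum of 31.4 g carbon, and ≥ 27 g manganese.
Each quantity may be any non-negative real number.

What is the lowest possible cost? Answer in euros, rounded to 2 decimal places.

This is a linear program. Let x1 = kg of ferrochrome, x2 = kg of stainless scrap, x3 = kg of ferrosilicon.
Minimise 4.26x1 + 2.27x2 + 2.07x3 subject to:
  3x1 + 75x2 ≥ 151   (nickel)
  68.2x1 + 0.6x2 + 1x3 ≥ 31.4   (carbon)
  3x1 + 15x2 + 3x3 ≥ 27   (manganese)
  x1, x2, x3 ≥ 0.
The cheapest feasible vertex uses only ferrochrome, stainless scrap; ferrosilicon is not used. The nickel and carbon requirements are met with equality.
Optimal quantities: ferrochrome = 0.4429 kg, stainless scrap = 1.996 kg.
Objective = 4.26·0.4429 + 2.27·1.996 = 6.4177.

€6.42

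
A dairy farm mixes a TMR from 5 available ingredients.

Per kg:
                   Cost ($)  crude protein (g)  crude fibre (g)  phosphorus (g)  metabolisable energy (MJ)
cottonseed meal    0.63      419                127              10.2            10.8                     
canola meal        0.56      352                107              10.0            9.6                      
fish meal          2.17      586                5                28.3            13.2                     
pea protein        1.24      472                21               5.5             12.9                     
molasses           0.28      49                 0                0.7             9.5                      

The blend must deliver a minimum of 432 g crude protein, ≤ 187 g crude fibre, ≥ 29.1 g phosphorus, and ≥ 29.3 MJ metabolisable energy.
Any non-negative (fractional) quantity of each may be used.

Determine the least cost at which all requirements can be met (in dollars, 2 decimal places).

$2.05

Let x1 = kg of cottonseed meal, x2 = kg of canola meal, x3 = kg of fish meal, x4 = kg of pea protein, x5 = kg of molasses.
min 0.63x1 + 0.56x2 + 2.17x3 + 1.24x4 + 0.28x5 with:
  419x1 + 352x2 + 586x3 + 472x4 + 49x5 ≥ 432   (crude protein)
  127x1 + 107x2 + 5x3 + 21x4 ≤ 187   (crude fibre)
  10.2x1 + 10x2 + 28.3x3 + 5.5x4 + 0.7x5 ≥ 29.1   (phosphorus)
  10.8x1 + 9.6x2 + 13.2x3 + 12.9x4 + 9.5x5 ≥ 29.3   (metabolisable energy)
  x1, x2, x3, x4, x5 ≥ 0.
The cheapest feasible vertex uses only canola meal, fish meal, molasses; cottonseed meal, pea protein are not used. The crude fibre, phosphorus, metabolisable energy requirements are met with equality.
Solving gives x2 = 1.729, x3 = 0.3979, x5 = 0.7841.
Hence cost = 0.56·1.729 + 2.17·0.3979 + 0.28·0.7841 = $2.0512.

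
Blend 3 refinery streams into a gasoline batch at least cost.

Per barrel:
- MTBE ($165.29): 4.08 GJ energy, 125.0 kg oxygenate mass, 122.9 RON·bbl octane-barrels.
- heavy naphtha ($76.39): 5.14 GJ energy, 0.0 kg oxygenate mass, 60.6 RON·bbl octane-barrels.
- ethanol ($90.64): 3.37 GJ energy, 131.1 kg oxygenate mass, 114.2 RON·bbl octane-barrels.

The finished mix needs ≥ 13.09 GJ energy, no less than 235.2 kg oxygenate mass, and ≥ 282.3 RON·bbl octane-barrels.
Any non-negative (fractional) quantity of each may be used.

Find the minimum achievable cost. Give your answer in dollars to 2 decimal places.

Set it up as a linear program. Let x1 = barrels of MTBE, x2 = barrels of heavy naphtha, x3 = barrels of ethanol.
Minimise 165.29x1 + 76.39x2 + 90.64x3 subject to:
  4.08x1 + 5.14x2 + 3.37x3 ≥ 13.09   (energy)
  125x1 + 131.1x3 ≥ 235.2   (oxygenate mass)
  122.9x1 + 60.6x2 + 114.2x3 ≥ 282.3   (octane-barrels)
  x1, x2, x3 ≥ 0.
At the optimum only heavy naphtha, ethanol are positive (MTBE = 0). There the energy and oxygenate mass constraints are tight.
Optimal quantities: heavy naphtha = 1.3704 barrels, ethanol = 1.7941 barrels.
Cost = 76.39·1.3704 + 90.64·1.7941 = 267.3021.

$267.30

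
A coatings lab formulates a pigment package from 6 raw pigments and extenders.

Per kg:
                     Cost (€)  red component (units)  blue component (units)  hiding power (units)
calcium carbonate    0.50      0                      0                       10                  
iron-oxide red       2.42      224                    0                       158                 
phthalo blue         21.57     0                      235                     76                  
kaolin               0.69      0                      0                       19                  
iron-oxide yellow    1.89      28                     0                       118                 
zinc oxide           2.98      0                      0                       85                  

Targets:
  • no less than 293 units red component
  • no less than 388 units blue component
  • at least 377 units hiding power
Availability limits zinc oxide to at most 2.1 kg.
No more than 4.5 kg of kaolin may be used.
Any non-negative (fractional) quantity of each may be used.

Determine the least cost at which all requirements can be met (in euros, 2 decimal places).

€39.47

Let x1 = kg of calcium carbonate, x2 = kg of iron-oxide red, x3 = kg of phthalo blue, x4 = kg of kaolin, x5 = kg of iron-oxide yellow, x6 = kg of zinc oxide.
Minimize 0.5x1 + 2.42x2 + 21.57x3 + 0.69x4 + 1.89x5 + 2.98x6 with:
  224x2 + 28x5 ≥ 293   (red component)
  235x3 ≥ 388   (blue component)
  10x1 + 158x2 + 76x3 + 19x4 + 118x5 + 85x6 ≥ 377   (hiding power)
  x6 ≤ 2.1
  x4 ≤ 4.5
  x1, x2, x3, x4, x5, x6 ≥ 0.
The cheapest feasible vertex uses only iron-oxide red, phthalo blue; calcium carbonate, kaolin, iron-oxide yellow, zinc oxide are not used. The blue component and hiding power requirements are met with equality.
So iron-oxide red = 1.5919 kg, phthalo blue = 1.6511 kg.
Hence cost = 2.42·1.5919 + 21.57·1.6511 = €39.4666.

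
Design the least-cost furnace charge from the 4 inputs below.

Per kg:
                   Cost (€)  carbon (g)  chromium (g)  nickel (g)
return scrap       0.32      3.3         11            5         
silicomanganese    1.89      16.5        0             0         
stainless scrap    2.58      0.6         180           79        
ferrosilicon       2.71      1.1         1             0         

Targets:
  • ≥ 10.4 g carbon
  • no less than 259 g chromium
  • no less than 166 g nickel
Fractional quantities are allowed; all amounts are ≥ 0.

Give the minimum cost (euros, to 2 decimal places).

Treat it as an LP. Let x1 = kg of return scrap, x2 = kg of silicomanganese, x3 = kg of stainless scrap, x4 = kg of ferrosilicon.
Minimize 0.32x1 + 1.89x2 + 2.58x3 + 2.71x4 s.t.:
  3.3x1 + 16.5x2 + 0.6x3 + 1.1x4 ≥ 10.4   (carbon)
  11x1 + 180x3 + 1x4 ≥ 259   (chromium)
  5x1 + 79x3 ≥ 166   (nickel)
  x1, x2, x3, x4 ≥ 0.
The optimal basis is {return scrap, stainless scrap}; silicomanganese, ferrosilicon drop out. The carbon and nickel requirements are met with equality.
That vertex is x1 = 2.802, x3 = 1.924.
Objective = 0.32·2.802 + 2.58·1.924 = 5.8606.

€5.86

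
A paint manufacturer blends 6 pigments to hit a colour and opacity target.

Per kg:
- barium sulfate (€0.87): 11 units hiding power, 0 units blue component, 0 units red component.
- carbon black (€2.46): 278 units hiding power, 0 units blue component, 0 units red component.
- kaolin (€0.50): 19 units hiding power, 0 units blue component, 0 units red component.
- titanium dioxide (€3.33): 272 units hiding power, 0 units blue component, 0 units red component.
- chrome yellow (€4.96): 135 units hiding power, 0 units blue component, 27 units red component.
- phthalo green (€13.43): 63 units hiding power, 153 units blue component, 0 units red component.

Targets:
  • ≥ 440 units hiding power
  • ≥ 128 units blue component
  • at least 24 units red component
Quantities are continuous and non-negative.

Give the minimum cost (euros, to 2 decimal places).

This is a linear program. Let x1 = kg of barium sulfate, x2 = kg of carbon black, x3 = kg of kaolin, x4 = kg of titanium dioxide, x5 = kg of chrome yellow, x6 = kg of phthalo green.
Minimise 0.87x1 + 2.46x2 + 0.5x3 + 3.33x4 + 4.96x5 + 13.43x6 subject to:
  11x1 + 278x2 + 19x3 + 272x4 + 135x5 + 63x6 ≥ 440   (hiding power)
  153x6 ≥ 128   (blue component)
  27x5 ≥ 24   (red component)
  x1, x2, x3, x4, x5, x6 ≥ 0.
At the optimum only carbon black, chrome yellow, phthalo green are positive (barium sulfate, kaolin, titanium dioxide = 0). There the hiding power, blue component, red component constraints are tight.
Solving gives x2 = 0.9615, x5 = 0.8889, x6 = 0.8366.
Hence cost = 2.46·0.9615 + 4.96·0.8889 + 13.43·0.8366 = €18.0098.

€18.01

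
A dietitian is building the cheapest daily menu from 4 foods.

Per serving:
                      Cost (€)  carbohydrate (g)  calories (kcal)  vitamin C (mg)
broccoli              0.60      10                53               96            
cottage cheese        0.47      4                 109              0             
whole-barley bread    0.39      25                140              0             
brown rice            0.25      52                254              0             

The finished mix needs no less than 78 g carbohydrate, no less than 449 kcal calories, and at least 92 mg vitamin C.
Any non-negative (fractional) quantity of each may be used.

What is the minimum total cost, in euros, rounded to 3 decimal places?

€0.967

Let x1 = servings of broccoli, x2 = servings of cottage cheese, x3 = servings of whole-barley bread, x4 = servings of brown rice.
Minimize 0.6x1 + 0.47x2 + 0.39x3 + 0.25x4 with:
  10x1 + 4x2 + 25x3 + 52x4 ≥ 78   (carbohydrate)
  53x1 + 109x2 + 140x3 + 254x4 ≥ 449   (calories)
  96x1 ≥ 92   (vitamin C)
  x1, x2, x3, x4 ≥ 0.
The optimal basis is {broccoli, brown rice}; cottage cheese, whole-barley bread drop out. There the calories and vitamin C constraints are tight.
That vertex is x1 = 0.9583, x4 = 1.568.
Total cost: 0.6·0.9583 + 0.25·1.568 = 0.96698.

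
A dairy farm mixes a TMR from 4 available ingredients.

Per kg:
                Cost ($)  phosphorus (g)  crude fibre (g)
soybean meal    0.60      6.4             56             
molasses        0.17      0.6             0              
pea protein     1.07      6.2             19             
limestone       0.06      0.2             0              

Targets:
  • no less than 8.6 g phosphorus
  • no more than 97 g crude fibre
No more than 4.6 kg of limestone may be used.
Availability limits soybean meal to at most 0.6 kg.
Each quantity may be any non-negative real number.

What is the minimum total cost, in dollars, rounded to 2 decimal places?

Treat it as an LP. Let x1 = kg of soybean meal, x2 = kg of molasses, x3 = kg of pea protein, x4 = kg of limestone.
Minimise 0.6x1 + 0.17x2 + 1.07x3 + 0.06x4 with:
  6.4x1 + 0.6x2 + 6.2x3 + 0.2x4 ≥ 8.6   (phosphorus)
  56x1 + 19x3 ≤ 97   (crude fibre)
  x4 ≤ 4.6
  x1 ≤ 0.6
  x1, x2, x3, x4 ≥ 0.
The optimal basis is {soybean meal, pea protein}; molasses, limestone drop out. There the phosphorus and the soybean meal cap constraints are tight.
That vertex is x1 = 0.6, x3 = 0.7677.
Cost = 0.6·0.6 + 1.07·0.7677 = 1.1814.

$1.18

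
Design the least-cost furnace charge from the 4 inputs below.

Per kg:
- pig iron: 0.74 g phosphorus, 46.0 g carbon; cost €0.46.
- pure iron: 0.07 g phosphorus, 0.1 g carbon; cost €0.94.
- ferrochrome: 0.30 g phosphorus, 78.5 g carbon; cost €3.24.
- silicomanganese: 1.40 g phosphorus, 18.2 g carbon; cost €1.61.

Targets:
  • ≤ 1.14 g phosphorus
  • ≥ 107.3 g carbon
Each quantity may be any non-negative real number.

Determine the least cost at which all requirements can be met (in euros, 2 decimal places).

€2.57

Set it up as a linear program. Let x1 = kg of pig iron, x2 = kg of pure iron, x3 = kg of ferrochrome, x4 = kg of silicomanganese.
Minimise 0.46x1 + 0.94x2 + 3.24x3 + 1.61x4 with:
  0.74x1 + 0.07x2 + 0.3x3 + 1.4x4 ≤ 1.14   (phosphorus)
  46x1 + 0.1x2 + 78.5x3 + 18.2x4 ≥ 107.3   (carbon)
  x1, x2, x3, x4 ≥ 0.
The minimum-cost mix takes nothing from pure iron, silicomanganese — only pig iron, ferrochrome. Binding constraints: phosphorus and carbon.
Optimal quantities: pig iron = 1.294 kg, ferrochrome = 0.6088 kg.
Total cost: 0.46·1.294 + 3.24·0.6088 = 2.5678.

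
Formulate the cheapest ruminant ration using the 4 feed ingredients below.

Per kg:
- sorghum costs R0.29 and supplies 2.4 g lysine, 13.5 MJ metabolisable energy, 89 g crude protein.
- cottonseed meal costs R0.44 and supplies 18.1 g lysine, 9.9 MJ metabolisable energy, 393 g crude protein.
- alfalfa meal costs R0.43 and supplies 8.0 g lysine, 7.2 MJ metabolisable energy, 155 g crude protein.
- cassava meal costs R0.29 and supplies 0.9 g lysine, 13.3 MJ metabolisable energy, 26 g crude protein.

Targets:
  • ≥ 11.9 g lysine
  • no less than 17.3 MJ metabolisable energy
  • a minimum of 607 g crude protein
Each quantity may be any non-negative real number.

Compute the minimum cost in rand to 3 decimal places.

Set it up as a linear program. Let x1 = kg of sorghum, x2 = kg of cottonseed meal, x3 = kg of alfalfa meal, x4 = kg of cassava meal.
Minimise 0.29x1 + 0.44x2 + 0.43x3 + 0.29x4 with:
  2.4x1 + 18.1x2 + 8x3 + 0.9x4 ≥ 11.9   (lysine)
  13.5x1 + 9.9x2 + 7.2x3 + 13.3x4 ≥ 17.3   (metabolisable energy)
  89x1 + 393x2 + 155x3 + 26x4 ≥ 607   (crude protein)
  x1, x2, x3, x4 ≥ 0.
The optimal basis is {sorghum, cottonseed meal}; alfalfa meal, cassava meal drop out. Binding constraints: metabolisable energy and crude protein.
So sorghum = 0.1785 kg, cottonseed meal = 1.504 kg.
Total cost: 0.29·0.1785 + 0.44·1.504 = 0.71353.

R0.714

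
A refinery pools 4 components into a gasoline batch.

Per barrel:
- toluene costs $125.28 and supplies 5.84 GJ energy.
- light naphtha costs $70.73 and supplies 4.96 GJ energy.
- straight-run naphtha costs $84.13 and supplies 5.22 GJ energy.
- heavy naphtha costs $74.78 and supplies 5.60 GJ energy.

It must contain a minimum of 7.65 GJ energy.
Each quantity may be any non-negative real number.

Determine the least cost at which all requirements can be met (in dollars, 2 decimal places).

$102.15

Let x1 = barrels of toluene, x2 = barrels of light naphtha, x3 = barrels of straight-run naphtha, x4 = barrels of heavy naphtha.
Minimise 125.28x1 + 70.73x2 + 84.13x3 + 74.78x4 s.t.:
  5.84x1 + 4.96x2 + 5.22x3 + 5.6x4 ≥ 7.65   (energy)
  x1, x2, x3, x4 ≥ 0.
The cheapest feasible vertex uses only heavy naphtha; toluene, light naphtha, straight-run naphtha are not used. The energy requirement is met with equality.
Solving gives x4 = 1.366.
Objective = 74.78·1.366 = 102.1495.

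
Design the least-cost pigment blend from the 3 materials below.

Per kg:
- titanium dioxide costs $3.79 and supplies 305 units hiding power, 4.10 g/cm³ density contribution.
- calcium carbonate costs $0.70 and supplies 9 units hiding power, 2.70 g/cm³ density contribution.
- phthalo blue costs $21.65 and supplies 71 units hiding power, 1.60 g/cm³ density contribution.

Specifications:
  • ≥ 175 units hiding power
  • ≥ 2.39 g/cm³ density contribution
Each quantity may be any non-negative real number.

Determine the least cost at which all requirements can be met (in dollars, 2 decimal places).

$2.18

Let x1 = kg of titanium dioxide, x2 = kg of calcium carbonate, x3 = kg of phthalo blue.
min 3.79x1 + 0.7x2 + 21.65x3 s.t.:
  305x1 + 9x2 + 71x3 ≥ 175   (hiding power)
  4.1x1 + 2.7x2 + 1.6x3 ≥ 2.39   (density contribution)
  x1, x2, x3 ≥ 0.
The optimal basis is {titanium dioxide, calcium carbonate}; phthalo blue drops out. There the hiding power and density contribution constraints are tight.
Optimal quantities: titanium dioxide = 0.5733 kg, calcium carbonate = 0.01456 kg.
Objective = 3.79·0.5733 + 0.7·0.01456 = 2.1830.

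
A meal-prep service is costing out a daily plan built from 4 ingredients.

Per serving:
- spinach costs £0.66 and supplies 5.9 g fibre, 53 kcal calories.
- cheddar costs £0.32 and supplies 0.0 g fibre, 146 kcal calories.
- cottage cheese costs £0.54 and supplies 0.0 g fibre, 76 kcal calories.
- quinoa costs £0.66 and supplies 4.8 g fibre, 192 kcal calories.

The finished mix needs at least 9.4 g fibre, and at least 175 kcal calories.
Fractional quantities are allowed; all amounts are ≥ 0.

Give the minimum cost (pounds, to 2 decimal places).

£1.13

Let x1 = servings of spinach, x2 = servings of cheddar, x3 = servings of cottage cheese, x4 = servings of quinoa.
Minimise 0.66x1 + 0.32x2 + 0.54x3 + 0.66x4 subject to:
  5.9x1 + 4.8x4 ≥ 9.4   (fibre)
  53x1 + 146x2 + 76x3 + 192x4 ≥ 175   (calories)
  x1, x2, x3, x4 ≥ 0.
The optimal basis is {spinach, quinoa}; cheddar, cottage cheese drop out. Binding constraints: fibre and calories.
That vertex is x1 = 1.098, x4 = 0.6083.
Hence cost = 0.66·1.098 + 0.66·0.6083 = £1.1262.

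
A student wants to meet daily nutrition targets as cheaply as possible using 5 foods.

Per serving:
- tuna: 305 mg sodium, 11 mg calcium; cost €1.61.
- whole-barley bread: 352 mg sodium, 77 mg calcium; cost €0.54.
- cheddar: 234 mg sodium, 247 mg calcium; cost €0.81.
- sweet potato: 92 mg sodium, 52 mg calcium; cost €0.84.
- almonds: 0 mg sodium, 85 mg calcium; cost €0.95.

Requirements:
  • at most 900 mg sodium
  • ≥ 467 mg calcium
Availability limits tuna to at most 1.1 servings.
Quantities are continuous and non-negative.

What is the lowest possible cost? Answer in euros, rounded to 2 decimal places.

This is a linear program. Let x1 = servings of tuna, x2 = servings of whole-barley bread, x3 = servings of cheddar, x4 = servings of sweet potato, x5 = servings of almonds.
min 1.61x1 + 0.54x2 + 0.81x3 + 0.84x4 + 0.95x5 with:
  305x1 + 352x2 + 234x3 + 92x4 ≤ 900   (sodium)
  11x1 + 77x2 + 247x3 + 52x4 + 85x5 ≥ 467   (calcium)
  x1 ≤ 1.1
  x1, x2, x3, x4, x5 ≥ 0.
At the optimum only cheddar is positive (tuna, whole-barley bread, sweet potato, almonds = 0). The calcium requirement is met with equality.
Solving gives x3 = 1.891.
Total cost: 0.81·1.891 = 1.5317.

€1.53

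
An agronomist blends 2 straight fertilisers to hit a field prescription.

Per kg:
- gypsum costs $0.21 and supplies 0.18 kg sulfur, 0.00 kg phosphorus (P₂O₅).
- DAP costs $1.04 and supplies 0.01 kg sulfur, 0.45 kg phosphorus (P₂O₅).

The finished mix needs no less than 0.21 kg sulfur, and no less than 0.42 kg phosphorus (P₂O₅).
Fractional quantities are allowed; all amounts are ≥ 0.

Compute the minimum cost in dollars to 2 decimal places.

$1.20

Let x1 = kg of gypsum, x2 = kg of DAP.
Minimize 0.21x1 + 1.04x2 s.t.:
  0.18x1 + 0.01x2 ≥ 0.21   (sulfur)
  0.45x2 ≥ 0.42   (phosphorus (P₂O₅))
  x1, x2 ≥ 0.
Both inputs are positive at the optimum. There the sulfur and phosphorus (P₂O₅) constraints are tight.
Optimal quantities: gypsum = 1.115 kg, DAP = 0.9333 kg.
Hence cost = 0.21·1.115 + 1.04·0.9333 = $1.2048.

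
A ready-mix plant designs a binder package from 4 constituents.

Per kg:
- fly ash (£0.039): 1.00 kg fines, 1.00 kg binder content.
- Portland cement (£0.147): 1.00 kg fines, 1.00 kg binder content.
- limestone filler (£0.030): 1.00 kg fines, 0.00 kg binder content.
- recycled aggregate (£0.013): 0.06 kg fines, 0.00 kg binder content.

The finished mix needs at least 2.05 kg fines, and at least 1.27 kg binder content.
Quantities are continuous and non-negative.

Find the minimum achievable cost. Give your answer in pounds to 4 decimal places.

£0.0729

Let x1 = kg of fly ash, x2 = kg of Portland cement, x3 = kg of limestone filler, x4 = kg of recycled aggregate.
Minimise 0.039x1 + 0.147x2 + 0.03x3 + 0.013x4 with:
  1x1 + 1x2 + 1x3 + 0.06x4 ≥ 2.05   (fines)
  1x1 + 1x2 ≥ 1.27   (binder content)
  x1, x2, x3, x4 ≥ 0.
The minimum-cost mix takes nothing from Portland cement, recycled aggregate — only fly ash, limestone filler. There the fines and binder content constraints are tight.
So fly ash = 1.27 kg, limestone filler = 0.78 kg.
Cost = 0.039·1.27 + 0.03·0.78 = 0.072930.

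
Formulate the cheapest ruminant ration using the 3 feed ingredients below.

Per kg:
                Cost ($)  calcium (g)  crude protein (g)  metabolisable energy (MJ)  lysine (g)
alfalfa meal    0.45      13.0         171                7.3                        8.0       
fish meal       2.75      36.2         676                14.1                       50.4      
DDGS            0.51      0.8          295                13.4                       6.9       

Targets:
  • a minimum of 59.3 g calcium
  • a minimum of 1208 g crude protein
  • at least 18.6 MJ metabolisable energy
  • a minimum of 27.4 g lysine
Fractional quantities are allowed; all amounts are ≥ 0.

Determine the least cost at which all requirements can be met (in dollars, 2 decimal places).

$2.78

Let x1 = kg of alfalfa meal, x2 = kg of fish meal, x3 = kg of DDGS.
Minimize 0.45x1 + 2.75x2 + 0.51x3 s.t.:
  13x1 + 36.2x2 + 0.8x3 ≥ 59.3   (calcium)
  171x1 + 676x2 + 295x3 ≥ 1208   (crude protein)
  7.3x1 + 14.1x2 + 13.4x3 ≥ 18.6   (metabolisable energy)
  8x1 + 50.4x2 + 6.9x3 ≥ 27.4   (lysine)
  x1, x2, x3 ≥ 0.
The minimum-cost mix takes nothing from fish meal — only alfalfa meal, DDGS. Binding constraints: calcium and crude protein.
Optimal quantities: alfalfa meal = 4.469 kg, DDGS = 1.504 kg.
Hence cost = 0.45·4.469 + 0.51·1.504 = $2.7781.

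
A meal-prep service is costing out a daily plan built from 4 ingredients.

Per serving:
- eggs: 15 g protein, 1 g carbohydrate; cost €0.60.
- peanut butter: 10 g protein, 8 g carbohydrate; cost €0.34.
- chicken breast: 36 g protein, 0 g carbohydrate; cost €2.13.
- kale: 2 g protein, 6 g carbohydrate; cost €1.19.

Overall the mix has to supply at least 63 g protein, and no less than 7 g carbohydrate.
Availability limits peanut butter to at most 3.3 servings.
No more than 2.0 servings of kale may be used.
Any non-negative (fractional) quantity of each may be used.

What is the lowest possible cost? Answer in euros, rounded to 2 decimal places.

€2.32

This is a linear program. Let x1 = servings of eggs, x2 = servings of peanut butter, x3 = servings of chicken breast, x4 = servings of kale.
min 0.6x1 + 0.34x2 + 2.13x3 + 1.19x4 with:
  15x1 + 10x2 + 36x3 + 2x4 ≥ 63   (protein)
  1x1 + 8x2 + 6x4 ≥ 7   (carbohydrate)
  x2 ≤ 3.3
  x4 ≤ 2
  x1, x2, x3, x4 ≥ 0.
At the optimum only eggs, peanut butter are positive (chicken breast, kale = 0). There the protein and the peanut butter cap constraints are tight.
Solving gives x1 = 2, x2 = 3.3.
Objective = 0.6·2 + 0.34·3.3 = 2.3220.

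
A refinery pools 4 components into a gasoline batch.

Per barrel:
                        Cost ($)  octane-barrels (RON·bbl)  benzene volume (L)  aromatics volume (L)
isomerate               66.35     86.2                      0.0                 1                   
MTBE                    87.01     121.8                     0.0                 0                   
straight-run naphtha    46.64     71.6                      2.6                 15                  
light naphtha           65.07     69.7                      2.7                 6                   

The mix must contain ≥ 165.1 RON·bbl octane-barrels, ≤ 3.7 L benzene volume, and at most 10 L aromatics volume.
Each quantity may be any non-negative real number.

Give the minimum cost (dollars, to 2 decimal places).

$114.94

Let x1 = barrels of isomerate, x2 = barrels of MTBE, x3 = barrels of straight-run naphtha, x4 = barrels of light naphtha.
Minimise 66.35x1 + 87.01x2 + 46.64x3 + 65.07x4 with:
  86.2x1 + 121.8x2 + 71.6x3 + 69.7x4 ≥ 165.1   (octane-barrels)
  2.6x3 + 2.7x4 ≤ 3.7   (benzene volume)
  1x1 + 15x3 + 6x4 ≤ 10   (aromatics volume)
  x1, x2, x3, x4 ≥ 0.
The minimum-cost mix takes nothing from isomerate, light naphtha — only MTBE, straight-run naphtha. There the octane-barrels and aromatics volume constraints are tight.
Solving gives x2 = 0.9636, x3 = 0.6667.
Objective = 87.01·0.9636 + 46.64·0.6667 = 114.9377.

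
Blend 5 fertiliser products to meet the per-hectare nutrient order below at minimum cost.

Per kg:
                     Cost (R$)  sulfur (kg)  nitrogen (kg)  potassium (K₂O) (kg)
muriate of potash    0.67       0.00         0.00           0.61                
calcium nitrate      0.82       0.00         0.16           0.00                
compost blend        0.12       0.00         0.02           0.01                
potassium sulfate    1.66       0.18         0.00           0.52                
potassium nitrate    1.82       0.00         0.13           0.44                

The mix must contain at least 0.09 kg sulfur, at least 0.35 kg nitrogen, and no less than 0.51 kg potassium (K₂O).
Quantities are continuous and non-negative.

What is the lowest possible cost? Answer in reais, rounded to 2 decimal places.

Treat it as an LP. Let x1 = kg of muriate of potash, x2 = kg of calcium nitrate, x3 = kg of compost blend, x4 = kg of potassium sulfate, x5 = kg of potassium nitrate.
Minimize 0.67x1 + 0.82x2 + 0.12x3 + 1.66x4 + 1.82x5 s.t.:
  0.18x4 ≥ 0.09   (sulfur)
  0.16x2 + 0.02x3 + 0.13x5 ≥ 0.35   (nitrogen)
  0.61x1 + 0.01x3 + 0.52x4 + 0.44x5 ≥ 0.51   (potassium (K₂O))
  x1, x2, x3, x4, x5 ≥ 0.
The cheapest feasible vertex uses only muriate of potash, calcium nitrate, potassium sulfate; compost blend, potassium nitrate are not used. There the sulfur, nitrogen, potassium (K₂O) constraints are tight.
That vertex is x1 = 0.4098, x2 = 2.188, x4 = 0.5.
Total cost: 0.67·0.4098 + 0.82·2.188 + 1.66·0.5 = 2.8987.

R$2.90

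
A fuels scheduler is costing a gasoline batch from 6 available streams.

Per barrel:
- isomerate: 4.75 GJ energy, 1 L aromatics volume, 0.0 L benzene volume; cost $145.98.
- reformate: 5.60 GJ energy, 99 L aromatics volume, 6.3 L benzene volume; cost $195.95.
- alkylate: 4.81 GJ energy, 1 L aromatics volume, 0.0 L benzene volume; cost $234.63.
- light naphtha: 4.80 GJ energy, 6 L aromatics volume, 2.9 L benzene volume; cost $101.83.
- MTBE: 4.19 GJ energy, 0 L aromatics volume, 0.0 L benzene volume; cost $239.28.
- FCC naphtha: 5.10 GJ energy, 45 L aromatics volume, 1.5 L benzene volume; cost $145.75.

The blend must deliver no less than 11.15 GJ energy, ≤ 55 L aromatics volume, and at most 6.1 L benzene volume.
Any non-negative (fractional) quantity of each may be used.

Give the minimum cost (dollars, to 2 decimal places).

$246.57

Set it up as a linear program. Let x1 = barrels of isomerate, x2 = barrels of reformate, x3 = barrels of alkylate, x4 = barrels of light naphtha, x5 = barrels of MTBE, x6 = barrels of FCC naphtha.
Minimise 145.98x1 + 195.95x2 + 234.63x3 + 101.83x4 + 239.28x5 + 145.75x6 with:
  4.75x1 + 5.6x2 + 4.81x3 + 4.8x4 + 4.19x5 + 5.1x6 ≥ 11.15   (energy)
  1x1 + 99x2 + 1x3 + 6x4 + 45x6 ≤ 55   (aromatics volume)
  6.3x2 + 2.9x4 + 1.5x6 ≤ 6.1   (benzene volume)
  x1, x2, x3, x4, x5, x6 ≥ 0.
The cheapest feasible vertex uses only isomerate, light naphtha; reformate, alkylate, MTBE, FCC naphtha are not used. There the energy and benzene volume constraints are tight.
That vertex is x1 = 0.221779, x4 = 2.10345.
Cost = 145.98·0.221779 + 101.83·2.10345 = 246.5696.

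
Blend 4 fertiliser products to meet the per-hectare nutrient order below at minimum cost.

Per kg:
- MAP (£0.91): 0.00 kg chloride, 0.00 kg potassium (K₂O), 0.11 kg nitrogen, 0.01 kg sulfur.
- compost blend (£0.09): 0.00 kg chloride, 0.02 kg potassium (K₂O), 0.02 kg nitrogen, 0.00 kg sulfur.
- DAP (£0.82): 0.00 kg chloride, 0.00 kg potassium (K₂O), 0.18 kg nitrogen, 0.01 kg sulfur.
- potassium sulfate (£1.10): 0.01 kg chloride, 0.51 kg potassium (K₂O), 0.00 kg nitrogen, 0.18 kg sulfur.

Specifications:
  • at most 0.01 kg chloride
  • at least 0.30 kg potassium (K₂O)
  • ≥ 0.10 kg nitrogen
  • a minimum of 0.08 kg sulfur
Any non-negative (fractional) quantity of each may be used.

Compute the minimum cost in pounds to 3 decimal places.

Set it up as a linear program. Let x1 = kg of MAP, x2 = kg of compost blend, x3 = kg of DAP, x4 = kg of potassium sulfate.
Minimize 0.91x1 + 0.09x2 + 0.82x3 + 1.1x4 with:
  0.01x4 ≤ 0.01   (chloride)
  0.02x2 + 0.51x4 ≥ 0.3   (potassium (K₂O))
  0.11x1 + 0.02x2 + 0.18x3 ≥ 0.1   (nitrogen)
  0.01x1 + 0.01x3 + 0.18x4 ≥ 0.08   (sulfur)
  x1, x2, x3, x4 ≥ 0.
At the optimum only compost blend, DAP, potassium sulfate are positive (MAP = 0). There the potassium (K₂O), nitrogen, sulfur constraints are tight.
That vertex is x2 = 3.848, x3 = 0.128, x4 = 0.4373.
Total cost: 0.09·3.848 + 0.82·0.128 + 1.1·0.4373 = 0.93231.

£0.932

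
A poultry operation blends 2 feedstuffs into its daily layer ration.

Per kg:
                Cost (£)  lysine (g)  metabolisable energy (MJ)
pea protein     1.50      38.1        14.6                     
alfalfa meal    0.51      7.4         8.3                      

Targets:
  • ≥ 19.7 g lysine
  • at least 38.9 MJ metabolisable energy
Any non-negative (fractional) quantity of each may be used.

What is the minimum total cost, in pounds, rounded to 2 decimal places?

£2.39

Let x1 = kg of pea protein, x2 = kg of alfalfa meal.
Minimize 1.5x1 + 0.51x2 subject to:
  38.1x1 + 7.4x2 ≥ 19.7   (lysine)
  14.6x1 + 8.3x2 ≥ 38.9   (metabolisable energy)
  x1, x2 ≥ 0.
The minimum-cost mix takes nothing from pea protein — only alfalfa meal. Binding constraint: metabolisable energy.
That vertex is x2 = 4.687.
Objective = 0.51·4.687 = 2.3904.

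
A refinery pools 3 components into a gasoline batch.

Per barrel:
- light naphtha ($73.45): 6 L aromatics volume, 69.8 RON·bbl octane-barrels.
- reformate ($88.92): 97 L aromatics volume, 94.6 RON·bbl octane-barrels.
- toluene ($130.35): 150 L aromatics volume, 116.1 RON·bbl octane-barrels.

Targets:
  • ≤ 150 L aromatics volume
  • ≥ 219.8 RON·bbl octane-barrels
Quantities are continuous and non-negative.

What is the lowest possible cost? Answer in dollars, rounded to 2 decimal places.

$215.62

Let x1 = barrels of light naphtha, x2 = barrels of reformate, x3 = barrels of toluene.
Minimize 73.45x1 + 88.92x2 + 130.35x3 subject to:
  6x1 + 97x2 + 150x3 ≤ 150   (aromatics volume)
  69.8x1 + 94.6x2 + 116.1x3 ≥ 219.8   (octane-barrels)
  x1, x2, x3 ≥ 0.
The cheapest feasible vertex uses only light naphtha, reformate; toluene is not used. There the aromatics volume and octane-barrels constraints are tight.
Optimal quantities: light naphtha = 1.15 barrels, reformate = 1.475 barrels.
Cost = 73.45·1.15 + 88.92·1.475 = 215.6245.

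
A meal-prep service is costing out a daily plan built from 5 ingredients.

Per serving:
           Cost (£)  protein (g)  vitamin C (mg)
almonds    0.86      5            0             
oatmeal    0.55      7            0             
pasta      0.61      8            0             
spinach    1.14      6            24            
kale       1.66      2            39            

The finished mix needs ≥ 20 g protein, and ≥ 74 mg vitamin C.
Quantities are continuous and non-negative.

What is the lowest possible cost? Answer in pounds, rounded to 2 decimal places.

£3.63

Let x1 = servings of almonds, x2 = servings of oatmeal, x3 = servings of pasta, x4 = servings of spinach, x5 = servings of kale.
Minimize 0.86x1 + 0.55x2 + 0.61x3 + 1.14x4 + 1.66x5 with:
  5x1 + 7x2 + 8x3 + 6x4 + 2x5 ≥ 20   (protein)
  24x4 + 39x5 ≥ 74   (vitamin C)
  x1, x2, x3, x4, x5 ≥ 0.
The minimum-cost mix takes nothing from almonds, oatmeal, kale — only pasta, spinach. Binding constraints: protein and vitamin C.
Optimal quantities: pasta = 0.1875 servings, spinach = 3.083 servings.
Objective = 0.61·0.1875 + 1.14·3.083 = 3.6290.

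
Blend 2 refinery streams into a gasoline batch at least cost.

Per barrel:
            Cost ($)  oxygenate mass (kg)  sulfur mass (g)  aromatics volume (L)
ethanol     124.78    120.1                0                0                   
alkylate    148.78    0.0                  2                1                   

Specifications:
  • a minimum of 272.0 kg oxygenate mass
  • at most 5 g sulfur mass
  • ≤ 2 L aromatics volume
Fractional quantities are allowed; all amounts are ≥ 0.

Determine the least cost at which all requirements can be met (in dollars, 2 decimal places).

$282.60

This is a linear program. Let x1 = barrels of ethanol, x2 = barrels of alkylate.
Minimise 124.78x1 + 148.78x2 with:
  120.1x1 ≥ 272   (oxygenate mass)
  2x2 ≤ 5   (sulfur mass)
  1x2 ≤ 2   (aromatics volume)
  x1, x2 ≥ 0.
At the optimum only ethanol is positive (alkylate = 0). Binding constraint: oxygenate mass.
Optimal quantities: ethanol = 2.2648 barrels.
Objective = 124.78·2.2648 = 282.6017.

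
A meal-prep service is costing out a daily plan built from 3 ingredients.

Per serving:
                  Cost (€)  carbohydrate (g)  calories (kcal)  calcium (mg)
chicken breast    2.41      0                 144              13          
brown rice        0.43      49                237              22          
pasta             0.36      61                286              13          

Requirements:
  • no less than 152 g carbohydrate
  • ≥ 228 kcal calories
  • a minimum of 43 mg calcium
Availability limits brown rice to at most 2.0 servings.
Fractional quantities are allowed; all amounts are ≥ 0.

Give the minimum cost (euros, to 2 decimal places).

€1.03

Treat it as an LP. Let x1 = servings of chicken breast, x2 = servings of brown rice, x3 = servings of pasta.
Minimise 2.41x1 + 0.43x2 + 0.36x3 s.t.:
  49x2 + 61x3 ≥ 152   (carbohydrate)
  144x1 + 237x2 + 286x3 ≥ 228   (calories)
  13x1 + 22x2 + 13x3 ≥ 43   (calcium)
  x2 ≤ 2
  x1, x2, x3 ≥ 0.
The minimum-cost mix takes nothing from chicken breast — only brown rice, pasta. The carbohydrate and calcium requirements are met with equality.
So brown rice = 0.9177 servings, pasta = 1.755 servings.
Cost = 0.43·0.9177 + 0.36·1.755 = 1.0264.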